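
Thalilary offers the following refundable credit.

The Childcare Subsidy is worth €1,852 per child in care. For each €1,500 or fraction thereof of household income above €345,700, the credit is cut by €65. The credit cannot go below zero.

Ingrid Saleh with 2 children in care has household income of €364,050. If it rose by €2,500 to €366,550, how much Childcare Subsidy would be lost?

€65

At €364,050 — base = 2 × €1,852 = €3,704. income exceeds €345,700 by €18,350, which is 13 full-or-partial €1,500 increments; reduction = 13 × €65 = €845, leaving €2,859.
At €366,550 — base = 2 × €1,852 = €3,704. income exceeds €345,700 by €20,850, which is 14 full-or-partial €1,500 increments; reduction = 14 × €65 = €910, leaving €2,794.
Lost: €2,859 − €2,794 = €65.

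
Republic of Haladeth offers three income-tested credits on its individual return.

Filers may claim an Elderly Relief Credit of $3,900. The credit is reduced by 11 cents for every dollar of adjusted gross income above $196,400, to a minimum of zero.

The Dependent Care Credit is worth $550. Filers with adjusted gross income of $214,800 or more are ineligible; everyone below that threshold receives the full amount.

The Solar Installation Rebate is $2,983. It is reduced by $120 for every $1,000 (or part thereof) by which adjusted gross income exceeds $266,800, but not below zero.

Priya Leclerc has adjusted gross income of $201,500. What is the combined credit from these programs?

$6,872

Elderly Relief Credit: 11% of the $5,100 excess over $196,400 is $561; credit = $3,900 − $561 = $3,339.
Dependent Care Credit: $201,500 is below the $214,800 cutoff, so the full $550 applies.
Solar Installation Rebate: $201,500 is at or below the $266,800 threshold, so the full $2,983 applies.
Total: $3,339 + $550 + $2,983 = $6,872.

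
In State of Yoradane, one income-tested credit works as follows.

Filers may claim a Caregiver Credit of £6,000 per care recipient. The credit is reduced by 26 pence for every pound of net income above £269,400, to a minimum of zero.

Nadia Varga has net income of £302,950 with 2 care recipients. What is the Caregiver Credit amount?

£3,277

Caregiver Credit: base = 2 × £6,000 = £12,000. 26% of the £33,550 excess over £269,400 is £8,723; credit = £12,000 − £8,723 = £3,277.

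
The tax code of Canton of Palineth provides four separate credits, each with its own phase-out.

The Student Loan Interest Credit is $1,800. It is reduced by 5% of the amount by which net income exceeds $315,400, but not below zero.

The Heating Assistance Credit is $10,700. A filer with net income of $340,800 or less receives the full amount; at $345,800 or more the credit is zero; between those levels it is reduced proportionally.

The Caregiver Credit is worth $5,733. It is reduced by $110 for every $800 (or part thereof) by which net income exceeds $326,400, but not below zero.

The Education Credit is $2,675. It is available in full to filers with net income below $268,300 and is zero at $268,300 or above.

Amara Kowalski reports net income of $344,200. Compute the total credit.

$6,987

Student Loan Interest Credit: 5% of the $28,800 excess over $315,400 is $1,440; credit = $1,800 − $1,440 = $360.
Heating Assistance Credit: $344,200 is $3,400 into a $5,000 phase-out range, leaving 1,600/5,000 of the credit: $10,700 × 1,600/5,000 = $3,424.
Caregiver Credit: income exceeds $326,400 by $17,800, which is 23 full-or-partial $800 increments; reduction = 23 × $110 = $2,530, leaving $3,203.
Education Credit: $344,200 meets or exceeds the $268,300 cutoff, so the credit is $0.
Total: $360 + $3,424 + $3,203 + $0 = $6,987.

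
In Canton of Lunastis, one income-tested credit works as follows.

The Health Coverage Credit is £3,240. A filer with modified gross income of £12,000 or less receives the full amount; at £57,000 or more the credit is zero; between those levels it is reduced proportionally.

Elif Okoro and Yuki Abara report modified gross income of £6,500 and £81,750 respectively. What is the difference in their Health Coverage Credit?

Elif (£6,500): Health Coverage Credit: £6,500 is at or below the £12,000 threshold, so the full £3,240 applies.
Yuki (£81,750): Health Coverage Credit: £81,750 is at or above £57,000, so the credit is £0.
Difference: |£3,240 − £0| = £3,240.

£3,240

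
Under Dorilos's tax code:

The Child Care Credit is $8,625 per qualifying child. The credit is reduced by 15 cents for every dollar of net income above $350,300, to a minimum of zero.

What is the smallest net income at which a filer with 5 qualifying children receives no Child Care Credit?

Full credit = 5 × $8,625 = $43,125.
The credit falls by 15% of each dollar above $350,300, so it reaches zero when the excess is $43,125 / 15% = $287,500: income = $350,300 + $287,500 = $637,800.

$637,800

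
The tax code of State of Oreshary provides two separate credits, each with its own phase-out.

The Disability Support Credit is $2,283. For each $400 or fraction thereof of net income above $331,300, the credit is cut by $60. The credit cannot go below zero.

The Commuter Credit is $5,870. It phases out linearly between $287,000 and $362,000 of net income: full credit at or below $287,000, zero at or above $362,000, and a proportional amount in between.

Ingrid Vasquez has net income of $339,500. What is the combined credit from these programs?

$2,784

Disability Support Credit: income exceeds $331,300 by $8,200, which is 21 full-or-partial $400 increments; reduction = 21 × $60 = $1,260, leaving $1,023.
Commuter Credit: $339,500 is $52,500 into a $75,000 phase-out range, leaving 22,500/75,000 of the credit: $5,870 × 22,500/75,000 = $1,761.
Total: $1,023 + $1,761 = $2,784.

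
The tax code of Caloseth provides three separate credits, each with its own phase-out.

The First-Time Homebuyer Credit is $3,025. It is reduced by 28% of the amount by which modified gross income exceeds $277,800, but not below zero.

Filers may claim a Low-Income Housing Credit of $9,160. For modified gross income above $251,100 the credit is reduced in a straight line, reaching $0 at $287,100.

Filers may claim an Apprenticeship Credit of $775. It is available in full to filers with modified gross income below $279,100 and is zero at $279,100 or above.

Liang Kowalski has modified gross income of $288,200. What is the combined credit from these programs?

First-Time Homebuyer Credit: 28% of the $10,400 excess over $277,800 is $2,912; credit = $3,025 − $2,912 = $113.
Low-Income Housing Credit: $288,200 is at or above $287,100, so the credit is $0.
Apprenticeship Credit: $288,200 meets or exceeds the $279,100 cutoff, so the credit is $0.
Total: $113 + $0 + $0 = $113.

$113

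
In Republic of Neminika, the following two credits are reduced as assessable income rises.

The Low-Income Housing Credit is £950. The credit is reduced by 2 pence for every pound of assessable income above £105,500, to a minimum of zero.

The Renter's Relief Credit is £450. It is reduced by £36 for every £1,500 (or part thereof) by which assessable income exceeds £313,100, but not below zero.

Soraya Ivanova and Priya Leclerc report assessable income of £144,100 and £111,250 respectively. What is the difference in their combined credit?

Soraya (£144,100): Low-Income Housing Credit: 2% of the £38,600 excess over £105,500 is £772; credit = £950 − £772 = £178. Renter's Relief Credit: £144,100 is at or below the £313,100 threshold, so the full £450 applies. total £178 + £450 = £628
Priya (£111,250): Low-Income Housing Credit: 2% of the £5,750 excess over £105,500 is £115; credit = £950 − £115 = £835. Renter's Relief Credit: £111,250 is at or below the £313,100 threshold, so the full £450 applies. total £835 + £450 = £1,285
Difference: |£628 − £1,285| = £657.

£657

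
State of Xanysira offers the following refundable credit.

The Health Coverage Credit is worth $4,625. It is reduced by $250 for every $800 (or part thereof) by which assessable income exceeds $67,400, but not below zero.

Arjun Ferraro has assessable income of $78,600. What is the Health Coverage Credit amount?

Health Coverage Credit: income exceeds $67,400 by $11,200, which is 14 full-or-partial $800 increments; reduction = 14 × $250 = $3,500, leaving $1,125.

$1,125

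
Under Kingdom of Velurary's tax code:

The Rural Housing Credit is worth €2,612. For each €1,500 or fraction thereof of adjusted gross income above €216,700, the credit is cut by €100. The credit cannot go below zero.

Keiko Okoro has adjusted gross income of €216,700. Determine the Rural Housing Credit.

€2,612

Rural Housing Credit: €216,700 is at or below the €216,700 threshold, so the full €2,612 applies.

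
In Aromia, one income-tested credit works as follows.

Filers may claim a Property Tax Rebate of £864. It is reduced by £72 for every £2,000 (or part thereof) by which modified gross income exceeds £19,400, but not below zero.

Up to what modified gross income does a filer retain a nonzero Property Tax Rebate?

£41,400

After 11 increments the reduction is 11 × £72 = £792, leaving £72; one more increment wipes it out. Increment 11 ends at excess 11 × £2,000 = £22,000, so the highest qualifying income is £19,400 + £22,000 = £41,400.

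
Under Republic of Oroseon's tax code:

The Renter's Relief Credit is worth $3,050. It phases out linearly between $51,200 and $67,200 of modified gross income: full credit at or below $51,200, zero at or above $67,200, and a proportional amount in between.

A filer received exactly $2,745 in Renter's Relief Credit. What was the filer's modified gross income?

$52,800

$2,745 is 2,745/3,050 of the full $3,050, so 305/3,050 of the $16,000 range has been used: income = $51,200 + $16,000 × 305/3,050 = $52,800.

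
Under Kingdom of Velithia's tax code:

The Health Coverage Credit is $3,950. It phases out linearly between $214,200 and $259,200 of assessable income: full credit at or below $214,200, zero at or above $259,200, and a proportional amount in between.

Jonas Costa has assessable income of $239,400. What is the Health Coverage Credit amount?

Health Coverage Credit: $239,400 is $25,200 into a $45,000 phase-out range, leaving 19,800/45,000 of the credit: $3,950 × 19,800/45,000 = $1,738.

$1,738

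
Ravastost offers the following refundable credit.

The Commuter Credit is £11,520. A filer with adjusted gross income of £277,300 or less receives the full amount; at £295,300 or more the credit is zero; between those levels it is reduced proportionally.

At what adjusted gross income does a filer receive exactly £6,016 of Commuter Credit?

£285,900

£6,016 is 6,016/11,520 of the full £11,520, so 5,504/11,520 of the £18,000 range has been used: income = £277,300 + £18,000 × 5,504/11,520 = £285,900.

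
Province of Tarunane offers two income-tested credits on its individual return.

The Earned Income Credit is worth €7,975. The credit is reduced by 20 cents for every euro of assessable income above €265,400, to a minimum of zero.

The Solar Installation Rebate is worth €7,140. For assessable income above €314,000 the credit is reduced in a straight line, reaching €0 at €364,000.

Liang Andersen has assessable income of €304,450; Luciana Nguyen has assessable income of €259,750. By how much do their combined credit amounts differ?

Liang (€304,450): Earned Income Credit: 20% of the €39,050 excess over €265,400 is €7,810; credit = €7,975 − €7,810 = €165. Solar Installation Rebate: €304,450 is at or below the €314,000 threshold, so the full €7,140 applies. total €165 + €7,140 = €7,305
Luciana (€259,750): Earned Income Credit: €259,750 is at or below the €265,400 threshold, so the full €7,975 applies. Solar Installation Rebate: €259,750 is at or below the €314,000 threshold, so the full €7,140 applies. total €7,975 + €7,140 = €15,115
Difference: |€7,305 − €15,115| = €7,810.

€7,810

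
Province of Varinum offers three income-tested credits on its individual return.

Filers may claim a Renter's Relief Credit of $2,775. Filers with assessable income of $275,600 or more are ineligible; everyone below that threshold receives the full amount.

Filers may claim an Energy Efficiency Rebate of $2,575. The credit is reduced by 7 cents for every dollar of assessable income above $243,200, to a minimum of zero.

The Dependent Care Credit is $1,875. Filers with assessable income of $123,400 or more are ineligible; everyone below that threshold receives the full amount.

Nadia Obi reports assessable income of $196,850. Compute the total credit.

Renter's Relief Credit: $196,850 is below the $275,600 cutoff, so the full $2,775 applies.
Energy Efficiency Rebate: $196,850 is at or below the $243,200 threshold, so the full $2,575 applies.
Dependent Care Credit: $196,850 meets or exceeds the $123,400 cutoff, so the credit is $0.
Total: $2,775 + $2,575 + $0 = $5,350.

$5,350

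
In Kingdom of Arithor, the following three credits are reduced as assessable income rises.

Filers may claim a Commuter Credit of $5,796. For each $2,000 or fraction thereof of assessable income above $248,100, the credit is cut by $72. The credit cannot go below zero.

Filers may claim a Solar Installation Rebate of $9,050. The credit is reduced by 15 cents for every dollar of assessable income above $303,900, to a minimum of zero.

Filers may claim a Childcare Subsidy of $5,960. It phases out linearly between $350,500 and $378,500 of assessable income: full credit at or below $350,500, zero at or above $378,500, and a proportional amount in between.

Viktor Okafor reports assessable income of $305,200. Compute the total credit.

Commuter Credit: income exceeds $248,100 by $57,100, which is 29 full-or-partial $2,000 increments; reduction = 29 × $72 = $2,088, leaving $3,708.
Solar Installation Rebate: 15% of the $1,300 excess over $303,900 is $195; credit = $9,050 − $195 = $8,855.
Childcare Subsidy: $305,200 is at or below the $350,500 threshold, so the full $5,960 applies.
Total: $3,708 + $8,855 + $5,960 = $18,523.

$18,523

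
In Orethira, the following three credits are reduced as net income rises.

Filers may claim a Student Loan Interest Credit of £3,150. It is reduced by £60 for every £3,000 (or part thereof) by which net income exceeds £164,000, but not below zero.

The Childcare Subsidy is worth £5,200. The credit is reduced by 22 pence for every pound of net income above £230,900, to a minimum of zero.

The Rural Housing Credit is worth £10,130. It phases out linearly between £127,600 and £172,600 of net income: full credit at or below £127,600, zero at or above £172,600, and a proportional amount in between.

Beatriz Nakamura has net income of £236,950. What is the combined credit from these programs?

£5,519

Student Loan Interest Credit: income exceeds £164,000 by £72,950, which is 25 full-or-partial £3,000 increments; reduction = 25 × £60 = £1,500, leaving £1,650.
Childcare Subsidy: 22% of the £6,050 excess over £230,900 is £1,331; credit = £5,200 − £1,331 = £3,869.
Rural Housing Credit: £236,950 is at or above £172,600, so the credit is £0.
Total: £1,650 + £3,869 + £0 = £5,519.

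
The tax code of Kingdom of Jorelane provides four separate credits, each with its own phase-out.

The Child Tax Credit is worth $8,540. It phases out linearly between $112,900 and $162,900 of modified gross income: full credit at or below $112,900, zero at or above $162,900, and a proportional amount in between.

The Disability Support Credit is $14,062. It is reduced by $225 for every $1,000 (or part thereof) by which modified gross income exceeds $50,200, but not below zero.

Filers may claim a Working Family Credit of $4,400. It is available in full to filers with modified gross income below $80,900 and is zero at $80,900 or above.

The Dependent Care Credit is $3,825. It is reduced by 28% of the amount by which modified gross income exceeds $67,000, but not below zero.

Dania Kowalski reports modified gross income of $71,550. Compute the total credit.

Child Tax Credit: $71,550 is at or below the $112,900 threshold, so the full $8,540 applies.
Disability Support Credit: income exceeds $50,200 by $21,350, which is 22 full-or-partial $1,000 increments; reduction = 22 × $225 = $4,950, leaving $9,112.
Working Family Credit: $71,550 is below the $80,900 cutoff, so the full $4,400 applies.
Dependent Care Credit: 28% of the $4,550 excess over $67,000 is $1,274; credit = $3,825 − $1,274 = $2,551.
Total: $8,540 + $9,112 + $4,400 + $2,551 = $24,603.

$24,603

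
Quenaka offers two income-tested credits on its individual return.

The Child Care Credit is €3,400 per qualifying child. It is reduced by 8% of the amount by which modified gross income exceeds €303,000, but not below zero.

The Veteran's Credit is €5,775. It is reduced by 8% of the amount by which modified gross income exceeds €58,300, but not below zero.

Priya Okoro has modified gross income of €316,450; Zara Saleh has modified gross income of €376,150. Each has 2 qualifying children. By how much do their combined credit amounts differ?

Priya (€316,450): Child Care Credit: base = 2 × €3,400 = €6,800. 8% of the €13,450 excess over €303,000 is €1,076; credit = €6,800 − €1,076 = €5,724. Veteran's Credit: 8% of the €258,150 excess over €58,300 is €20,652 ≥ base, so the credit is €0. total €5,724 + €0 = €5,724
Zara (€376,150): Child Care Credit: base = 2 × €3,400 = €6,800. 8% of the €73,150 excess over €303,000 is €5,852; credit = €6,800 − €5,852 = €948. Veteran's Credit: 8% of the €317,850 excess over €58,300 is €25,428 ≥ base, so the credit is €0. total €948 + €0 = €948
Difference: |€5,724 − €948| = €4,776.

€4,776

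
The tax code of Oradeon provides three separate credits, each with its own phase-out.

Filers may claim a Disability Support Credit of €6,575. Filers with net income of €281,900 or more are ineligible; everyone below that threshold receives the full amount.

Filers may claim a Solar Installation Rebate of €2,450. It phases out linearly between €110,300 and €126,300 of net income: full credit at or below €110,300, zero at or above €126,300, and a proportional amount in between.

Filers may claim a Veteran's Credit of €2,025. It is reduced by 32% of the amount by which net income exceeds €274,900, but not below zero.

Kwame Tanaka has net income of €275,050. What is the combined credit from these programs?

€8,552

Disability Support Credit: €275,050 is below the €281,900 cutoff, so the full €6,575 applies.
Solar Installation Rebate: €275,050 is at or above €126,300, so the credit is €0.
Veteran's Credit: 32% of the €150 excess over €274,900 is €48; credit = €2,025 − €48 = €1,977.
Total: €6,575 + €0 + €1,977 = €8,552.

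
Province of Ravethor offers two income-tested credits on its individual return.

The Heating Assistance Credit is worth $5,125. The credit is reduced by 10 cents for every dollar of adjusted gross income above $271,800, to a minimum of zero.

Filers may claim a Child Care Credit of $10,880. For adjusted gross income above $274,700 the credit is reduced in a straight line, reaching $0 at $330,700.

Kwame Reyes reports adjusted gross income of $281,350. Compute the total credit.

Heating Assistance Credit: 10% of the $9,550 excess over $271,800 is $955; credit = $5,125 − $955 = $4,170.
Child Care Credit: $281,350 is $6,650 into a $56,000 phase-out range, leaving 49,350/56,000 of the credit: $10,880 × 49,350/56,000 = $9,588.
Total: $4,170 + $9,588 = $13,758.

$13,758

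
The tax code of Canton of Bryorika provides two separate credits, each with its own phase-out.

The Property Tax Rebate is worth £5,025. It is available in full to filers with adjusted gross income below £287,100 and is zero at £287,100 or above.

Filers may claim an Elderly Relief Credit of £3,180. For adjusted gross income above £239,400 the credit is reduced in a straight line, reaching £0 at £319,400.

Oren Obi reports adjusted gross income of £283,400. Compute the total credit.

Property Tax Rebate: £283,400 is below the £287,100 cutoff, so the full £5,025 applies.
Elderly Relief Credit: £283,400 is £44,000 into a £80,000 phase-out range, leaving 36,000/80,000 of the credit: £3,180 × 36,000/80,000 = £1,431.
Total: £5,025 + £1,431 = £6,456.

£6,456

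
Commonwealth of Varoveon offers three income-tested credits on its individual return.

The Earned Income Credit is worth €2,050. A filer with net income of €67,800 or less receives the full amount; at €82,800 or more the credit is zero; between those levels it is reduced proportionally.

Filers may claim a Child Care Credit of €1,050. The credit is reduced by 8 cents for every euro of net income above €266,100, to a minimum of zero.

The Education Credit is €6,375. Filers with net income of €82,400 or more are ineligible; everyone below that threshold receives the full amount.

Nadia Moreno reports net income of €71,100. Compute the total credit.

Earned Income Credit: €71,100 is €3,300 into a €15,000 phase-out range, leaving 11,700/15,000 of the credit: €2,050 × 11,700/15,000 = €1,599.
Child Care Credit: €71,100 is at or below the €266,100 threshold, so the full €1,050 applies.
Education Credit: €71,100 is below the €82,400 cutoff, so the full €6,375 applies.
Total: €1,599 + €1,050 + €6,375 = €9,024.

€9,024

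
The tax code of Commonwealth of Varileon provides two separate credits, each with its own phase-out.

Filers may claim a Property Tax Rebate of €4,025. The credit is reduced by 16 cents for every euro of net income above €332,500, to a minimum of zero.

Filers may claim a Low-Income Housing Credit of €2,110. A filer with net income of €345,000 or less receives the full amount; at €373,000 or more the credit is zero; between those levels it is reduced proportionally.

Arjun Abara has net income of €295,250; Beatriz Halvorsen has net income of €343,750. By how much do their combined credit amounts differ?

Arjun (€295,250): Property Tax Rebate: €295,250 is at or below the €332,500 threshold, so the full €4,025 applies. Low-Income Housing Credit: €295,250 is at or below the €345,000 threshold, so the full €2,110 applies. total €4,025 + €2,110 = €6,135
Beatriz (€343,750): Property Tax Rebate: 16% of the €11,250 excess over €332,500 is €1,800; credit = €4,025 − €1,800 = €2,225. Low-Income Housing Credit: €343,750 is at or below the €345,000 threshold, so the full €2,110 applies. total €2,225 + €2,110 = €4,335
Difference: |€6,135 − €4,335| = €1,800.

€1,800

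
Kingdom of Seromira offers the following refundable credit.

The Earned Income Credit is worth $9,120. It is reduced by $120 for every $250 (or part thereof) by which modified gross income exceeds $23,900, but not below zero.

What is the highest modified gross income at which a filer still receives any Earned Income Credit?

$42,650

After 75 increments the reduction is 75 × $120 = $9,000, leaving $120; one more increment wipes it out. Increment 75 ends at excess 75 × $250 = $18,750, so the highest qualifying income is $23,900 + $18,750 = $42,650.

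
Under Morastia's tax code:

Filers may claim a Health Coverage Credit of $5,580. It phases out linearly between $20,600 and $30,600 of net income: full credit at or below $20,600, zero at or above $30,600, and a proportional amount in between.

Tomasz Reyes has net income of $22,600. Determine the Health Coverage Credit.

$4,464

Health Coverage Credit: $22,600 is $2,000 into a $10,000 phase-out range, leaving 8,000/10,000 of the credit: $5,580 × 8,000/10,000 = $4,464.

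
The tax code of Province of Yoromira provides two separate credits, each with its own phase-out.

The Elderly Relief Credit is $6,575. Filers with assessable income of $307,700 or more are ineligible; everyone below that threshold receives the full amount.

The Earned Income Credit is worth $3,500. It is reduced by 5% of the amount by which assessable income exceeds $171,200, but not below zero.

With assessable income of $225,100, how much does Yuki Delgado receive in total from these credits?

$7,380

Elderly Relief Credit: $225,100 is below the $307,700 cutoff, so the full $6,575 applies.
Earned Income Credit: 5% of the $53,900 excess over $171,200 is $2,695; credit = $3,500 − $2,695 = $805.
Total: $6,575 + $805 = $7,380.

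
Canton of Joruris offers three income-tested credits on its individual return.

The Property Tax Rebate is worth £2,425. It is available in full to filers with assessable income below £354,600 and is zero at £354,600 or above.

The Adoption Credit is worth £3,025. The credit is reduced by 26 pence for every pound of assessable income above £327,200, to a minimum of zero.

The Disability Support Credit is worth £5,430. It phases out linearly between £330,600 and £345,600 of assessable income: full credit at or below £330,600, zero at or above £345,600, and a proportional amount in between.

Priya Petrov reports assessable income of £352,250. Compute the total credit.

£2,425

Property Tax Rebate: £352,250 is below the £354,600 cutoff, so the full £2,425 applies.
Adoption Credit: 26% of the £25,050 excess over £327,200 is £6,513 ≥ base, so the credit is £0.
Disability Support Credit: £352,250 is at or above £345,600, so the credit is £0.
Total: £2,425 + £0 + £0 = £2,425.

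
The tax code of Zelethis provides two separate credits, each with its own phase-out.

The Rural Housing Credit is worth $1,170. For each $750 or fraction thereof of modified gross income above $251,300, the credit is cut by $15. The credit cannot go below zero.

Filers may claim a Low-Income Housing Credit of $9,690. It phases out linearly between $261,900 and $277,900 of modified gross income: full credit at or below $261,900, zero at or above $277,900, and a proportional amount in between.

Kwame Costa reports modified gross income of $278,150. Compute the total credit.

Rural Housing Credit: income exceeds $251,300 by $26,850, which is 36 full-or-partial $750 increments; reduction = 36 × $15 = $540, leaving $630.
Low-Income Housing Credit: $278,150 is at or above $277,900, so the credit is $0.
Total: $630 + $0 = $630.

$630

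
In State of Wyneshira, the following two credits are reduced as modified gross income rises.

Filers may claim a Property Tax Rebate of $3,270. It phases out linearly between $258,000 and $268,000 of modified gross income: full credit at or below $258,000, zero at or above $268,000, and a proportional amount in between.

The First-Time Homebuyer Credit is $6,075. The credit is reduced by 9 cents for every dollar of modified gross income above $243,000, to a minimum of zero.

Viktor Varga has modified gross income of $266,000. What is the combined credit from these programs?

$4,659

Property Tax Rebate: $266,000 is $8,000 into a $10,000 phase-out range, leaving 2,000/10,000 of the credit: $3,270 × 2,000/10,000 = $654.
First-Time Homebuyer Credit: 9% of the $23,000 excess over $243,000 is $2,070; credit = $6,075 − $2,070 = $4,005.
Total: $654 + $4,005 = $4,659.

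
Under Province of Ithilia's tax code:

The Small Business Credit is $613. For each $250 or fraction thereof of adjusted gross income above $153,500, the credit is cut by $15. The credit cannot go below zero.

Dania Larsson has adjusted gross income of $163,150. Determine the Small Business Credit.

Small Business Credit: income exceeds $153,500 by $9,650, which is 39 full-or-partial $250 increments; reduction = 39 × $15 = $585, leaving $28.

$28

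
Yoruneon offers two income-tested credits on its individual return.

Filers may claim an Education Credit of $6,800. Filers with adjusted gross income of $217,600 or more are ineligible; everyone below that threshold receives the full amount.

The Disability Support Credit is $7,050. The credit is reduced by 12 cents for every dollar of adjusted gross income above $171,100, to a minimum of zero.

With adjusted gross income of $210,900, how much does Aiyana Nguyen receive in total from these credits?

$9,074

Education Credit: $210,900 is below the $217,600 cutoff, so the full $6,800 applies.
Disability Support Credit: 12% of the $39,800 excess over $171,100 is $4,776; credit = $7,050 − $4,776 = $2,274.
Total: $6,800 + $2,274 = $9,074.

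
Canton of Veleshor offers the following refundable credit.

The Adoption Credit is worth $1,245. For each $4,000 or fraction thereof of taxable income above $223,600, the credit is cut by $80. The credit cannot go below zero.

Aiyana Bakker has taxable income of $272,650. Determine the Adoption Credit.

Adoption Credit: income exceeds $223,600 by $49,050, which is 13 full-or-partial $4,000 increments; reduction = 13 × $80 = $1,040, leaving $205.

$205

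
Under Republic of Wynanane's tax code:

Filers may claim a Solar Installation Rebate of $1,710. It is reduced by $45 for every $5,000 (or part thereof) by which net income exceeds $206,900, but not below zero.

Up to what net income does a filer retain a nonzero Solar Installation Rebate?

After 37 increments the reduction is 37 × $45 = $1,665, leaving $45; one more increment wipes it out. Increment 37 ends at excess 37 × $5,000 = $185,000, so the highest qualifying income is $206,900 + $185,000 = $391,900.

$391,900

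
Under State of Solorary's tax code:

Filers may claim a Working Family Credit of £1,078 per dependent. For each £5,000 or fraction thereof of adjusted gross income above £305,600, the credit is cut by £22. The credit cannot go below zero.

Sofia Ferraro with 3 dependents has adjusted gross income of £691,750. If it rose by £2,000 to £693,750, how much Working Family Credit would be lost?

At £691,750 — base = 3 × £1,078 = £3,234. income exceeds £305,600 by £386,150, which is 78 full-or-partial £5,000 increments; reduction = 78 × £22 = £1,716, leaving £1,518.
At £693,750 — base = 3 × £1,078 = £3,234. income exceeds £305,600 by £388,150, which is 78 full-or-partial £5,000 increments; reduction = 78 × £22 = £1,716, leaving £1,518.
Lost: £1,518 − £1,518 = £0.

£0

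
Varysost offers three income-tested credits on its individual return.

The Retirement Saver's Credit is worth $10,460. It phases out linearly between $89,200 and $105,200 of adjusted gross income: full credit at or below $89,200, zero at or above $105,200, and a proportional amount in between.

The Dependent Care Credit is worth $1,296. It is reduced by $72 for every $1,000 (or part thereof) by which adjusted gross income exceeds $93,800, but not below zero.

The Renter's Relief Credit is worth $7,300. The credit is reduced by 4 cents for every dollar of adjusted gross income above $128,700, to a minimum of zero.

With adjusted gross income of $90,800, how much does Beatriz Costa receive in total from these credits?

$18,010

Retirement Saver's Credit: $90,800 is $1,600 into a $16,000 phase-out range, leaving 14,400/16,000 of the credit: $10,460 × 14,400/16,000 = $9,414.
Dependent Care Credit: $90,800 is at or below the $93,800 threshold, so the full $1,296 applies.
Renter's Relief Credit: $90,800 is at or below the $128,700 threshold, so the full $7,300 applies.
Total: $9,414 + $1,296 + $7,300 = $18,010.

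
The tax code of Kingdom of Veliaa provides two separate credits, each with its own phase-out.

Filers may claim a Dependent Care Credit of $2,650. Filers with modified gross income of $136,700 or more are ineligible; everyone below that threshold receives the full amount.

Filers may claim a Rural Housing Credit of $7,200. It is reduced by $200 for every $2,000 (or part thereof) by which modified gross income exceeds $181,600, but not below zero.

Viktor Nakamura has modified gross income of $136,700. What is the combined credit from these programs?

Dependent Care Credit: $136,700 meets or exceeds the $136,700 cutoff, so the credit is $0.
Rural Housing Credit: $136,700 is at or below the $181,600 threshold, so the full $7,200 applies.
Total: $0 + $7,200 = $7,200.

$7,200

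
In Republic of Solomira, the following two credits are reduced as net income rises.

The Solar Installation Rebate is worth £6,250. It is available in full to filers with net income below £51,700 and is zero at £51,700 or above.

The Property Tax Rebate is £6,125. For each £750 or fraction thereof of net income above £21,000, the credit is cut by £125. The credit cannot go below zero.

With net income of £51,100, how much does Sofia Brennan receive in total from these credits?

£7,250

Solar Installation Rebate: £51,100 is below the £51,700 cutoff, so the full £6,250 applies.
Property Tax Rebate: income exceeds £21,000 by £30,100, which is 41 full-or-partial £750 increments; reduction = 41 × £125 = £5,125, leaving £1,000.
Total: £6,250 + £1,000 = £7,250.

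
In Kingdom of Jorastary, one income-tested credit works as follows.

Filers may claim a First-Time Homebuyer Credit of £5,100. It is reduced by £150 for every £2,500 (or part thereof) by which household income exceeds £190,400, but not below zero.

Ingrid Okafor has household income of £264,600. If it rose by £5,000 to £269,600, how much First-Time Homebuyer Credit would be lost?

£300

At £264,600 — income exceeds £190,400 by £74,200, which is 30 full-or-partial £2,500 increments; reduction = 30 × £150 = £4,500, leaving £600.
At £269,600 — income exceeds £190,400 by £79,200, which is 32 full-or-partial £2,500 increments; reduction = 32 × £150 = £4,800, leaving £300.
Lost: £600 − £300 = £300.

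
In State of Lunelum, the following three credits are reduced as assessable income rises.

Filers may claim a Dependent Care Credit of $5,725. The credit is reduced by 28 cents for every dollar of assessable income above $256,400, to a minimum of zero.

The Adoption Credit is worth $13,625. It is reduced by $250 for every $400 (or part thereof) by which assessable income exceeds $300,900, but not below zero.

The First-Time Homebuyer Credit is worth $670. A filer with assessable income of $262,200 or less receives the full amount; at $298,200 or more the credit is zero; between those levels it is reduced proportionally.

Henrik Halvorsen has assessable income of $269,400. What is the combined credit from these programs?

Dependent Care Credit: 28% of the $13,000 excess over $256,400 is $3,640; credit = $5,725 − $3,640 = $2,085.
Adoption Credit: $269,400 is at or below the $300,900 threshold, so the full $13,625 applies.
First-Time Homebuyer Credit: $269,400 is $7,200 into a $36,000 phase-out range, leaving 28,800/36,000 of the credit: $670 × 28,800/36,000 = $536.
Total: $2,085 + $13,625 + $536 = $16,246.

$16,246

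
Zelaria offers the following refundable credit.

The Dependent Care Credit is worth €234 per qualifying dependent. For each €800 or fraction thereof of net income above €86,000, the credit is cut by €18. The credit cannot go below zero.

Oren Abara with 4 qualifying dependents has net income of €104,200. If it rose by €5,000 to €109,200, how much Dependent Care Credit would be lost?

At €104,200 — base = 4 × €234 = €936. income exceeds €86,000 by €18,200, which is 23 full-or-partial €800 increments; reduction = 23 × €18 = €414, leaving €522.
At €109,200 — base = 4 × €234 = €936. income exceeds €86,000 by €23,200, which is 29 full-or-partial €800 increments; reduction = 29 × €18 = €522, leaving €414.
Lost: €522 − €414 = €108.

€108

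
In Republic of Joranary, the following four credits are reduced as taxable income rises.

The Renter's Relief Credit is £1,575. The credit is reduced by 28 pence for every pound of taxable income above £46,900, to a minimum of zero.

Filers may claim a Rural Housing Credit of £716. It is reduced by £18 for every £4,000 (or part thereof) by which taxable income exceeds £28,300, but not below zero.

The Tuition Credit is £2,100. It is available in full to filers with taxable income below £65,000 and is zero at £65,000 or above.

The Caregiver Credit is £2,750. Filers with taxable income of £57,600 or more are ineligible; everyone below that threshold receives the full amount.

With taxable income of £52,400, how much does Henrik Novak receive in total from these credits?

£5,475

Renter's Relief Credit: 28% of the £5,500 excess over £46,900 is £1,540; credit = £1,575 − £1,540 = £35.
Rural Housing Credit: income exceeds £28,300 by £24,100, which is 7 full-or-partial £4,000 increments; reduction = 7 × £18 = £126, leaving £590.
Tuition Credit: £52,400 is below the £65,000 cutoff, so the full £2,100 applies.
Caregiver Credit: £52,400 is below the £57,600 cutoff, so the full £2,750 applies.
Total: £35 + £590 + £2,100 + £2,750 = £5,475.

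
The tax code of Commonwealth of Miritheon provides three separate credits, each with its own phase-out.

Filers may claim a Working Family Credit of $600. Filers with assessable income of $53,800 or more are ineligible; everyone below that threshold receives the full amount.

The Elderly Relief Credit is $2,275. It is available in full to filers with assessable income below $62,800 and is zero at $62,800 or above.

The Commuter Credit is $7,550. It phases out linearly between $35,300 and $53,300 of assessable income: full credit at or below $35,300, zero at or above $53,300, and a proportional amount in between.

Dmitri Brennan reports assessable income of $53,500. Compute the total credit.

$2,875

Working Family Credit: $53,500 is below the $53,800 cutoff, so the full $600 applies.
Elderly Relief Credit: $53,500 is below the $62,800 cutoff, so the full $2,275 applies.
Commuter Credit: $53,500 is at or above $53,300, so the credit is $0.
Total: $600 + $2,275 + $0 = $2,875.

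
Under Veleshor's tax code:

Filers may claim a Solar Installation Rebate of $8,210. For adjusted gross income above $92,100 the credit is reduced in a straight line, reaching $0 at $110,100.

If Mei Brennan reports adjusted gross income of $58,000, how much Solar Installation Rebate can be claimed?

$8,210

Solar Installation Rebate: $58,000 is at or below the $92,100 threshold, so the full $8,210 applies.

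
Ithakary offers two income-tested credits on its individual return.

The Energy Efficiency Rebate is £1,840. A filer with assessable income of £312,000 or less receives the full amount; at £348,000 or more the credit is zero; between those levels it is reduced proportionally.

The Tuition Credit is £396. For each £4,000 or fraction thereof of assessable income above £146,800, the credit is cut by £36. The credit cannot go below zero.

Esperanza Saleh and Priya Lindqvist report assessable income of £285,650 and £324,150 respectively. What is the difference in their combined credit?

£621

Esperanza (£285,650): Energy Efficiency Rebate: £285,650 is at or below the £312,000 threshold, so the full £1,840 applies. Tuition Credit: income exceeds £146,800 by £138,850 → 35 increments × £36 = £1,260 ≥ base, so the credit is £0. total £1,840 + £0 = £1,840
Priya (£324,150): Energy Efficiency Rebate: £324,150 is £12,150 into a £36,000 phase-out range, leaving 23,850/36,000 of the credit: £1,840 × 23,850/36,000 = £1,219. Tuition Credit: income exceeds £146,800 by £177,350 → 45 increments × £36 = £1,620 ≥ base, so the credit is £0. total £1,219 + £0 = £1,219
Difference: |£1,840 − £1,219| = £621.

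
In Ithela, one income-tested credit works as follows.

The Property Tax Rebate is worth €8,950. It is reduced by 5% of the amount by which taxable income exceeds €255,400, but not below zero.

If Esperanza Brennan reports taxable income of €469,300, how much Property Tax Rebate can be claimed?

Property Tax Rebate: 5% of the €213,900 excess over €255,400 is €10,695 ≥ base, so the credit is €0.

€0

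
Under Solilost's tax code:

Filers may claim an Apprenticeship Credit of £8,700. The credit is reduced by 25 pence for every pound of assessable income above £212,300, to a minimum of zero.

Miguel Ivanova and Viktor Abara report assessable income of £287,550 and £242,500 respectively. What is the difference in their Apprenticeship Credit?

£1,150

Miguel (£287,550): Apprenticeship Credit: 25% of the £75,250 excess over £212,300 is £18,812.50 ≥ base, so the credit is £0.
Viktor (£242,500): Apprenticeship Credit: 25% of the £30,200 excess over £212,300 is £7,550; credit = £8,700 − £7,550 = £1,150.
Difference: |£0 − £1,150| = £1,150.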